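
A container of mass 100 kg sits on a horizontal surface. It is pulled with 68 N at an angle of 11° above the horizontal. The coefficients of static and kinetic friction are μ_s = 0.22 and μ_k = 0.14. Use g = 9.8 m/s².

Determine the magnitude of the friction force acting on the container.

f ≈ 66.8 N

N = m g − P sin α = 980 − 68×sin 11° = 967 N.
Horizontally, friction must balance P cos α = 66.75 N.
The static-friction limit is μ_s N = 212.7 N.
66.75 ≤ 212.7 N → static; friction equals the required 66.8 N.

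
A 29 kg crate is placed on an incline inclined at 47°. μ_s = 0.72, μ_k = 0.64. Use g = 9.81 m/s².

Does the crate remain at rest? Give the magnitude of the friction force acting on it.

N = m g cos θ = 194 N.
Down-slope weight component: m g sin θ = 208 N.
μ_s N = 140 N.
208 > 140 N, so it slides; kinetic friction f = μ_k N = 0.64×194 = 124 N.

f ≈ 124 N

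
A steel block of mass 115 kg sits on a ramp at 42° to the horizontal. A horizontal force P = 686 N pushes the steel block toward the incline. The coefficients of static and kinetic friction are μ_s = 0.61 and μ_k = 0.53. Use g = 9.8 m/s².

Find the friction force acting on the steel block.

f ≈ 244 N (up the incline)

Normal direction: N = m g cos θ + P sin θ = 1297 N.
Parallel to the incline: P cos θ − m g sin θ = 509.8 − 754.1 = -244.3 N; the friction needed to balance this is 244.3 N acting up the slope.
Maximum static friction: μ_s N = 0.61 × 1297 = 790.9 N.
Since 244.3 N is within the 790.9 N limit, the steel block stays put and friction is exactly 244 N.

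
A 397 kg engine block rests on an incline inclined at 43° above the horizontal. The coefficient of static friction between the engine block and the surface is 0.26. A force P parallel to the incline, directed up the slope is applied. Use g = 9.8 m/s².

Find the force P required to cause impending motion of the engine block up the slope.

P ≈ 3390 N

At impending motion up the slope, friction acts down-slope at its limit: f = μ_s N.
P is parallel to the surface, so N = m g cos θ = 2850 N.
Along the incline: P = m g sin θ + μ_s N = 2650 + 0.26×2850 = 3390 N.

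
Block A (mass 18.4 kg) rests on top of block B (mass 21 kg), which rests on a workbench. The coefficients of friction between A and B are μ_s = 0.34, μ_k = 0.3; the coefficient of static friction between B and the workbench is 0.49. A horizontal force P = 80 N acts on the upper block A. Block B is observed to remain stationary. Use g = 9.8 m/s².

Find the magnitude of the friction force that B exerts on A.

f ≈ 54.1 N

The normal force B exerts on A is simply A's weight, N₁ = 180.3 N.
Maximum static friction on A from B: μ_s N₁ = 0.34×180.3 = 61.31 N.
Since P = 80 N > 61.31 N, A slides on B; the A–B friction is kinetic: f₁ = μ_k N₁ = 0.3×180.3 = 54.1 N.
B experiences an equal 54.1 N forward from A (third law). B is in equilibrium, so the floor supplies f₂ = 54.1 N of static friction (limit μ_s(m_A+m_B)g = 189.2 N, not exceeded).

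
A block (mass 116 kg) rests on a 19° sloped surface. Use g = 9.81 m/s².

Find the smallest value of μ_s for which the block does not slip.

At the slip threshold m g sin θ = μ_s m g cos θ, so μ_s,min = tan θ.
μ_s,min = tan 19° = 0.344.

μ_s,min ≈ 0.344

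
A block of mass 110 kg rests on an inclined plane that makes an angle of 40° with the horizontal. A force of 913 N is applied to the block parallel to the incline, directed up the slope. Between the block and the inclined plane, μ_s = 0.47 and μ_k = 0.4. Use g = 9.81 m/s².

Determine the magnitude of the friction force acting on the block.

Normal force: N = m g cos θ = 110 × 9.81 × cos 40° = 826.6 N.
The friction needed for equilibrium is m g sin θ − P = 693.6 − 913 = -219.4 N, measured positive up-slope.
Maximum static friction available: μ_s N = 0.47 × 826.6 = 388.5 N.
Since |-219.4| ≤ 388.5 N, the block remains in static equilibrium and friction takes exactly the required value.

f ≈ 219 N (down the incline)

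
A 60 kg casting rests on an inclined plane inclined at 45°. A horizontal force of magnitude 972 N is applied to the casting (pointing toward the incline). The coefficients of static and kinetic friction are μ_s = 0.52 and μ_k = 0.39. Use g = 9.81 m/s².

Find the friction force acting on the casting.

The horizontal push has a component P sin θ into the surface, so N = m g cos θ + P sin θ = 416.2 + 687.3 = 1104 N.
Parallel to the incline: P cos θ − m g sin θ = 687.3 − 416.2 = 271.1 N; the friction needed to balance this is 271.1 N acting down the slope.
The limit of static friction is μ_s N = 573.8 N.
|f_req| = 271.1 ≤ 573.8 N → the casting is in equilibrium; friction equals the required value.

f ≈ 271 N (down the incline)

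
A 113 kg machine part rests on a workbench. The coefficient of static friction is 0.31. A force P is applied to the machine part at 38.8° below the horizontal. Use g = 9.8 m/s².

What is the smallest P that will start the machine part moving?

N = m g + P sin α (the push presses the machine part into the workbench).
At impending slip, P cos α = μ_s N = μ_s (m g + P sin α).
Solving: P (cos α − μ_s sin α) = μ_s m g → P = 0.31×1110/(cos 38.8° − 0.31 sin 38.8°) = 343/0.5851 = 587 N.

P ≈ 587 N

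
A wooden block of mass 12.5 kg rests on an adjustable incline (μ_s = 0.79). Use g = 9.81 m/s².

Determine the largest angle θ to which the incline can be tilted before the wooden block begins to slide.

At the slip threshold, m g sin θ = μ_s · m g cos θ, so tan θ = μ_s.
θ_max = arctan(0.79) = 38.3°.

θ_max ≈ 38.3°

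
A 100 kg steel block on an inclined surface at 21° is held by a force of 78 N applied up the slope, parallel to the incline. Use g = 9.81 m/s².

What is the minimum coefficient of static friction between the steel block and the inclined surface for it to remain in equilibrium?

N = m g cos θ = 915.8 N.
Friction must make up the shortfall along the incline: f = m g sin θ − P = 351.6 − 78 = 273.6 N.
At the threshold f = μ_s N, so μ_s,min = 273.6/915.8 = 0.299.

μ_s,min ≈ 0.299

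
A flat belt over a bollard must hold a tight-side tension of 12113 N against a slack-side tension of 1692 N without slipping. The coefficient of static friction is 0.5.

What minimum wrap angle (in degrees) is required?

β_min ≈ 226°

T₂/T₁ = e^{μβ} → β = ln(T₂/T₁)/μ.
β = ln(12113/1692)/0.5 = 1.968/0.5 = 3.937 rad.
In degrees: β = 3.937 × 180/π = 226°.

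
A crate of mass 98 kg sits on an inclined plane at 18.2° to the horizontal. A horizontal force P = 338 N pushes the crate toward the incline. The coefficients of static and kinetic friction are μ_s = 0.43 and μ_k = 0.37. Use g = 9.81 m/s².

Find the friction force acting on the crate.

Normal direction: N = m g cos θ + P sin θ = 1019 N.
Parallel to the incline: P cos θ − m g sin θ = 321.1 − 300.3 = 20.82 N; the friction needed to balance this is 20.82 N acting down the slope.
The limit of static friction is μ_s N = 438.1 N.
|f_req| = 20.82 ≤ 438.1 N → the crate is in equilibrium; friction equals the required value.

f ≈ 20.8 N (down the incline)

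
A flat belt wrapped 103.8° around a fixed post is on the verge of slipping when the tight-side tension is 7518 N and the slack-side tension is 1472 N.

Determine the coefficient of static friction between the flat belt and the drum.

μ ≈ 0.9

T₂/T₁ = e^{μβ} → μ = ln(T₂/T₁)/β.
β = 103.8° = 1.812 rad.
μ = ln(7518/1472)/1.812 = ln(5.107)/1.812 = 0.9.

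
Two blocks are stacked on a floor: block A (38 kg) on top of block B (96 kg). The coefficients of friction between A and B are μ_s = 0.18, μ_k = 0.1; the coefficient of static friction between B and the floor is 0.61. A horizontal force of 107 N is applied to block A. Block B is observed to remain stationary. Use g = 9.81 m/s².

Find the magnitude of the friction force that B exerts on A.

f ≈ 37.3 N

Normal force at the A–B interface: N₁ = m_A g = 372.8 N.
Maximum static friction on A from B: μ_s N₁ = 0.18×372.8 = 67.1 N.
Since P = 107 N > 67.1 N, A slides on B; the A–B friction is kinetic: f₁ = μ_k N₁ = 0.1×372.8 = 37.3 N.
B experiences an equal 37.3 N forward from A (third law). B is in equilibrium, so the floor supplies f₂ = 37.3 N of static friction (limit μ_s(m_A+m_B)g = 801.9 N, not exceeded).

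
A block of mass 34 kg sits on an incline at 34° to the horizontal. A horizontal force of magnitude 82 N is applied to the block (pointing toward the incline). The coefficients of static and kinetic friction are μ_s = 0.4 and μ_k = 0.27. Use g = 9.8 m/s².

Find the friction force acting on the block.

Resolve perpendicular to the incline: N = m g cos θ + P sin θ = 34×9.8×cos 34° + 82×sin 34° = 322.1 N.
Parallel to the incline: P cos θ − m g sin θ = 67.98 − 186.3 = -118.3 N; the friction needed to balance this is 118.3 N acting up the slope.
Maximum static friction: μ_s N = 0.4 × 322.1 = 128.8 N.
|f_req| = 118.3 ≤ 128.8 N → the block is in equilibrium; friction equals the required value.

f ≈ 118 N (up the incline)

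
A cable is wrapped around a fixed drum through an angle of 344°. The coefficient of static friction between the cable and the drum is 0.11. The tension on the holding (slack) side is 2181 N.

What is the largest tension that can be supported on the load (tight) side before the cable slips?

T_max ≈ 4220 N

At impending slip the capstan equation gives T₂/T₁ = e^{μβ} with β in radians.
β = 344° × π/180 = 6.004 rad.
e^{μβ} = e^{0.11×6.004} = 1.936.
T₂ = T₁ · e^{μβ} = 2181 × 1.936 = 4220 N.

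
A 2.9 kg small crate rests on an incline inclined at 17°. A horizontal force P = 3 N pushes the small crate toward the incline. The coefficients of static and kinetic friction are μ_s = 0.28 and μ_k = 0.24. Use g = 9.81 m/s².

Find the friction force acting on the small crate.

f ≈ 5.45 N (up the incline)

Resolve perpendicular to the incline: N = m g cos θ + P sin θ = 2.9×9.81×cos 17° + 3×sin 17° = 28.08 N.
Parallel to the incline: P cos θ − m g sin θ = 2.869 − 8.318 = -5.449 N; the friction needed to balance this is 5.449 N acting up the slope.
The limit of static friction is μ_s N = 7.863 N.
|f_req| = 5.449 ≤ 7.863 N → the small crate is in equilibrium; friction equals the required value.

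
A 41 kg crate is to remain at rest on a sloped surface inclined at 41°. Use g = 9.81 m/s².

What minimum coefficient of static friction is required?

At the slip threshold m g sin θ = μ_s m g cos θ, so μ_s,min = tan θ.
μ_s,min = tan 41° = 0.869.

μ_s,min ≈ 0.869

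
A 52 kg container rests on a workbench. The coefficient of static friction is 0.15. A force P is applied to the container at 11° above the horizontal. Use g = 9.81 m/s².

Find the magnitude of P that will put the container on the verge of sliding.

N = m g − P sin α (the pull lifts the container).
At impending slip, P cos α = μ_s N = μ_s (m g − P sin α).
Solving: P (cos α + μ_s sin α) = μ_s m g → P = 0.15×510/(cos 11° + 0.15 sin 11°) = 76.5/1.01 = 75.7 N.

P ≈ 75.7 N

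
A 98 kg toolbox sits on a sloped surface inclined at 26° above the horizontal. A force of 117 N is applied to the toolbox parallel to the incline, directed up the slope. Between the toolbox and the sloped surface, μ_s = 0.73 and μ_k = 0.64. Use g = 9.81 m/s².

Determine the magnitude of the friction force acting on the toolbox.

The normal reaction is N = m g cos θ = 864.1 N.
The friction needed for equilibrium is m g sin θ − P = 421.4 − 117 = 304.4 N, measured positive up-slope.
The static-friction ceiling is μ_s N = 0.73 × 864.1 = 630.8 N.
Since |304.4| ≤ 630.8 N, static friction is sufficient; f equals the required value, not μ_s N.

f ≈ 304 N (up the incline)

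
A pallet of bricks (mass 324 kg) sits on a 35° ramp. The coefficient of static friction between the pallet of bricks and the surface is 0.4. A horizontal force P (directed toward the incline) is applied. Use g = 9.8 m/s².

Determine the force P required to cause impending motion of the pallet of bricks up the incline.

P ≈ 4850 N

At impending motion up the slope, friction acts down-slope at its limit: f = μ_s N.
Perpendicular to the incline: N = m g cos θ + P sin θ.
Along the incline: P cos θ = m g sin θ + μ_s N = m g sin θ + μ_s (m g cos θ + P sin θ).
Solving, P (cos θ − μ_s sin θ) = m g (sin θ + μ_s cos θ), so P = 324×9.8×(sin 35° + 0.4 cos 35°)/(cos 35° − 0.4 sin 35°) = 3180×0.9012/0.5897 = 4850 N.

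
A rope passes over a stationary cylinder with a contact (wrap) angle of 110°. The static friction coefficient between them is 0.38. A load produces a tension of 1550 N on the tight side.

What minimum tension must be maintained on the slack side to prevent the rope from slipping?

T_min ≈ 747 N

Capstan equation at impending slip: T_tight/T_slack = e^{μβ}.
β = 110° = 1.92 rad; e^{μβ} = e^{0.38×1.92} = 2.074.
T_slack = T_tight / e^{μβ} = 1550 / 2.074 = 747 N.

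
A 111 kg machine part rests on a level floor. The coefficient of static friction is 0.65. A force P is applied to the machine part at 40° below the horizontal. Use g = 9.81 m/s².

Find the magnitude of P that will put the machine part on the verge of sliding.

P ≈ 2030 N

N = m g + P sin α (the push presses the machine part into the level floor).
At impending slip, P cos α = μ_s N = μ_s (m g + P sin α).
Solving: P (cos α − μ_s sin α) = μ_s m g → P = 0.65×1090/(cos 40° − 0.65 sin 40°) = 708/0.3482 = 2030 N.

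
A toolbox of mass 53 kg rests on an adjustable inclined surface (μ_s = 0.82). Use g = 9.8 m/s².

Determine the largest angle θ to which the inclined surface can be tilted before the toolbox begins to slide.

θ_max ≈ 39.4°

At the slip threshold, m g sin θ = μ_s · m g cos θ, so tan θ = μ_s.
θ_max = arctan(0.82) = 39.4°.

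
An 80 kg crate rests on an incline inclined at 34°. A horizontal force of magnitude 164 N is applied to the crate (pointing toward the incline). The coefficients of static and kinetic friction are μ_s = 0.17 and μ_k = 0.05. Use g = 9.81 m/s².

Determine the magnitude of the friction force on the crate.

f ≈ 37.1 N (up the incline)

Normal direction: N = m g cos θ + P sin θ = 742.3 N.
Along the incline, the net driving force (taking up-slope positive) is P cos θ − m g sin θ = 136 − 438.9 = -302.9 N, so equilibrium requires friction f = 302.9 N (up-slope).
Maximum static friction: μ_s N = 0.17 × 742.3 = 126.2 N.
The required 302.9 N exceeds the static limit, so the crate slides down-slope and f = μ_k N = 0.05×742.3 = 37.1 N.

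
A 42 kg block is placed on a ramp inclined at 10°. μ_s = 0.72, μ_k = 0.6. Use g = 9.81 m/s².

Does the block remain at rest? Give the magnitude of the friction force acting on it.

N = m g cos θ = 406 N.
Down-slope weight component: m g sin θ = 71.5 N.
μ_s N = 292 N.
71.5 ≤ 292 N, so it stays put; friction = 71.5 N.

f ≈ 71.5 N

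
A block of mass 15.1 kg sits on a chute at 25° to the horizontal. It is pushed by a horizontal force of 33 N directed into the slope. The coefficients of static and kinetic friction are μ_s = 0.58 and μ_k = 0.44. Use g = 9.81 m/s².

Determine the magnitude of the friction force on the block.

f ≈ 32.7 N (up the incline)

The horizontal push has a component P sin θ into the surface, so N = m g cos θ + P sin θ = 134.3 + 13.95 = 148.2 N.
Along the incline, the net driving force (taking up-slope positive) is P cos θ − m g sin θ = 29.91 − 62.6 = -32.69 N, so equilibrium requires friction f = 32.69 N (up-slope).
The limit of static friction is μ_s N = 85.96 N.
|f_req| = 32.69 ≤ 85.96 N → the block is in equilibrium; friction equals the required value.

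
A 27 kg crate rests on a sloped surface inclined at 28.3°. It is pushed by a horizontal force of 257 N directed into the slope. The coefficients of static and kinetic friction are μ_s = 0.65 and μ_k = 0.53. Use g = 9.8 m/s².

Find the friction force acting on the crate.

f ≈ 101 N (down the incline)

Resolve perpendicular to the incline: N = m g cos θ + P sin θ = 27×9.8×cos 28.3° + 257×sin 28.3° = 354.8 N.
Parallel to the incline: P cos θ − m g sin θ = 226.3 − 125.4 = 100.8 N; the friction needed to balance this is 100.8 N acting down the slope.
Maximum static friction: μ_s N = 0.65 × 354.8 = 230.6 N.
|f_req| = 100.8 ≤ 230.6 N → the crate is in equilibrium; friction equals the required value.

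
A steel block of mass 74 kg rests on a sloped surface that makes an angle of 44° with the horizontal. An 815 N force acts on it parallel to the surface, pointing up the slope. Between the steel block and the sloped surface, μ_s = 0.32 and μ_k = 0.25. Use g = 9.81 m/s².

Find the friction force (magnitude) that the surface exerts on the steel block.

f ≈ 131 N (down the incline)

Normal force: N = m g cos θ = 74 × 9.81 × cos 44° = 522.2 N.
The friction needed for equilibrium is m g sin θ − P = 504.3 − 815 = -310.7 N, measured positive up-slope.
Maximum static friction available: μ_s N = 0.32 × 522.2 = 167.1 N.
Since |-310.7| > 167.1 N, static friction cannot hold it; the steel block slides up the incline and kinetic friction applies: f = μ_k N = 0.25 × 522.2 = 131 N.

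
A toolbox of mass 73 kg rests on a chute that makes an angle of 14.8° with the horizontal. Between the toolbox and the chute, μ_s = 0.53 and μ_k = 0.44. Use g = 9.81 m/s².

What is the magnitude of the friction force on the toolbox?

The normal reaction is N = m g cos θ = 692.4 N.
For equilibrium along the incline, friction must balance the weight component: f = m g sin θ = 182.9 N up the slope.
Static friction can supply at most μ_s N = 367 N.
Since |182.9| ≤ 367 N, static friction is sufficient; f equals the required value, not μ_s N.

f ≈ 183 N (up the incline)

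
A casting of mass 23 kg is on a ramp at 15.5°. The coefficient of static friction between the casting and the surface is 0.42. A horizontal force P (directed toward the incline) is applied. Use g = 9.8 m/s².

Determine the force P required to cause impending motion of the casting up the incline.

P ≈ 178 N

At impending motion up the slope, friction acts down-slope at its limit: f = μ_s N.
Perpendicular to the incline: N = m g cos θ + P sin θ.
Along the incline: P cos θ = m g sin θ + μ_s N = m g sin θ + μ_s (m g cos θ + P sin θ).
Solving, P (cos θ − μ_s sin θ) = m g (sin θ + μ_s cos θ), so P = 23×9.8×(sin 15.5° + 0.42 cos 15.5°)/(cos 15.5° − 0.42 sin 15.5°) = 225×0.672/0.8514 = 178 N.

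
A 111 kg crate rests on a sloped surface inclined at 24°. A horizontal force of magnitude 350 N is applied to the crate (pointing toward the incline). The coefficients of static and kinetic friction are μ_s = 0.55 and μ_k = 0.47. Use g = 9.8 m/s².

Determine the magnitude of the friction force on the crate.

f ≈ 123 N (up the incline)

The horizontal push has a component P sin θ into the surface, so N = m g cos θ + P sin θ = 993.8 + 142.4 = 1136 N.
Along the incline, the net driving force (taking up-slope positive) is P cos θ − m g sin θ = 319.7 − 442.4 = -122.7 N, so equilibrium requires friction f = 122.7 N (up-slope).
Maximum static friction: μ_s N = 0.55 × 1136 = 624.9 N.
|f_req| = 122.7 ≤ 624.9 N → the crate is in equilibrium; friction equals the required value.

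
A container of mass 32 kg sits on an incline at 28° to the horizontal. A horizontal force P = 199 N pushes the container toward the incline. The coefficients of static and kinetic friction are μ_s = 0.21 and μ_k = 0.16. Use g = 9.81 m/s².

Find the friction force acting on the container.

f ≈ 28.3 N (down the incline)

Resolve perpendicular to the incline: N = m g cos θ + P sin θ = 32×9.81×cos 28° + 199×sin 28° = 370.6 N.
Along the incline, the net driving force (taking up-slope positive) is P cos θ − m g sin θ = 175.7 − 147.4 = 28.33 N, so equilibrium requires friction f = -28.33 N (down-slope).
Maximum static friction: μ_s N = 0.21 × 370.6 = 77.83 N.
Since 28.33 N is within the 77.83 N limit, the container stays put and friction is exactly 28.3 N.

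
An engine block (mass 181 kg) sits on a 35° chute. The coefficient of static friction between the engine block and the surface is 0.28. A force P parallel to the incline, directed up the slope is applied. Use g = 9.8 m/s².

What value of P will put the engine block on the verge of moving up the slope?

At impending motion up the slope, friction acts down-slope at its limit: f = μ_s N.
P is parallel to the surface, so N = m g cos θ = 1450 N.
Along the incline: P = m g sin θ + μ_s N = 1020 + 0.28×1450 = 1420 N.

P ≈ 1420 N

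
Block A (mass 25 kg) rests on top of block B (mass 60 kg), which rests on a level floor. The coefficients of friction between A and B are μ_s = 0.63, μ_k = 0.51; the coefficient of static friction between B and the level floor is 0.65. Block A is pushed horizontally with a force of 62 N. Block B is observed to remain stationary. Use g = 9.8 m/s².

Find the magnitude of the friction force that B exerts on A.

f ≈ 62 N

Normal force at the A–B interface: N₁ = m_A g = 245 N.
So the A–B interface can sustain at most μ_s N₁ = 154.4 N of static friction.
P = 62 N is within that limit, so A and B move together (both at rest); the A–B friction is simply f₁ = P = 62 N.
B experiences an equal 62 N forward from A (third law). B is in equilibrium, so the floor supplies f₂ = 62 N of static friction (limit μ_s(m_A+m_B)g = 541.5 N, not exceeded).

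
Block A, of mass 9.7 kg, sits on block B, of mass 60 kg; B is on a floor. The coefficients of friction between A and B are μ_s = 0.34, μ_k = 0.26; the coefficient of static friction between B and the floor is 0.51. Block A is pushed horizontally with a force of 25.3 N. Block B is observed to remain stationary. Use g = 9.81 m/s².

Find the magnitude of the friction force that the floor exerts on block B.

Between the blocks, N₁ = m_A g = 95.16 N.
Maximum static friction on A from B: μ_s N₁ = 0.34×95.16 = 32.35 N.
P = 25.3 N is within that limit, so A and B move together (both at rest); the A–B friction is simply f₁ = P = 25.3 N.
By Newton's third law B feels 25.3 N forward from A. With B stationary, the floor's static friction on B balances it: f₂ = 25.3 N (well within μ_s(m_A+m_B)g = 348.7 N).

f ≈ 25.3 N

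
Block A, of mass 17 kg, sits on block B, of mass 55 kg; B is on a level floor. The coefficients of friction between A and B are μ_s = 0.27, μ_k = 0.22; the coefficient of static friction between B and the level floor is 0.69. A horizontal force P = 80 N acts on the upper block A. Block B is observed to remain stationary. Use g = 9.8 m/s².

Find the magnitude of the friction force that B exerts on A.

f ≈ 36.7 N

The normal force B exerts on A is simply A's weight, N₁ = 166.6 N.
Maximum static friction on A from B: μ_s N₁ = 0.27×166.6 = 44.98 N.
P = 80 N exceeds that limit, so A slips over B and the interface friction becomes kinetic: f₁ = μ_k N₁ = 0.22×166.6 = 36.7 N.
By Newton's third law B feels 36.7 N forward from A. With B stationary, the floor's static friction on B balances it: f₂ = 36.7 N (well within μ_s(m_A+m_B)g = 486.9 N).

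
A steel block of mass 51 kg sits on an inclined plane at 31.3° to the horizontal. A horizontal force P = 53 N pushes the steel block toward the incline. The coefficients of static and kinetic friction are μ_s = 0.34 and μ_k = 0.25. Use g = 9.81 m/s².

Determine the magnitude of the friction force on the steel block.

f ≈ 114 N (up the incline)

The horizontal push has a component P sin θ into the surface, so N = m g cos θ + P sin θ = 427.5 + 27.53 = 455 N.
Parallel to the incline: P cos θ − m g sin θ = 45.29 − 259.9 = -214.6 N; the friction needed to balance this is 214.6 N acting up the slope.
The limit of static friction is μ_s N = 154.7 N.
The required 214.6 N exceeds the static limit, so the steel block slides down-slope and f = μ_k N = 0.25×455 = 114 N.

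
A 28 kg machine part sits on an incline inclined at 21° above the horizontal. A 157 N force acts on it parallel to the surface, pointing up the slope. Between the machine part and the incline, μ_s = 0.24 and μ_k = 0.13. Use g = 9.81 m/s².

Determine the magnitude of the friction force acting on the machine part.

Normal force: N = m g cos θ = 28 × 9.81 × cos 21° = 256.4 N.
For equilibrium along the incline the friction force must supply f = m g sin θ − P = 98.44 − 157 = -58.56 N (positive meaning up-slope).
The static-friction ceiling is μ_s N = 0.24 × 256.4 = 61.54 N.
Since |-58.56| ≤ 61.54 N, no slip — friction simply equals what equilibrium demands.

f ≈ 58.6 N (down the incline)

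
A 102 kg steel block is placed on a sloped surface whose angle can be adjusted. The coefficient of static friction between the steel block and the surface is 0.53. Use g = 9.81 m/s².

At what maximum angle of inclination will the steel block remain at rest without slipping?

At the slip threshold, m g sin θ = μ_s · m g cos θ, so tan θ = μ_s.
θ_max = arctan(0.53) = 27.9°.

θ_max ≈ 27.9°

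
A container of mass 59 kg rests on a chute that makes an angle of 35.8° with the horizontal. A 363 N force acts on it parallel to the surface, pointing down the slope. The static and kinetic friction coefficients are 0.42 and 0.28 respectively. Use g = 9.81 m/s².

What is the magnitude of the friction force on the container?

f ≈ 131 N (up the incline)

Normal force: N = m g cos θ = 59 × 9.81 × cos 35.8° = 469.4 N.
The friction needed for equilibrium is m g sin θ + P = 338.6 + 363 = 701.6 N, measured positive up-slope.
Maximum static friction available: μ_s N = 0.42 × 469.4 = 197.2 N.
|701.6| exceeds 197.2 N, so the container slips down-slope; friction is kinetic, f = μ_k N = 0.28×469.4 = 131 N.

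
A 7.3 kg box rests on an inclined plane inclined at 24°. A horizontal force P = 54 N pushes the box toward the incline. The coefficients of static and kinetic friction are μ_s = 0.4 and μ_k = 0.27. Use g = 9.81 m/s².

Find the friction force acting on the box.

f ≈ 20.2 N (down the incline)

Resolve perpendicular to the incline: N = m g cos θ + P sin θ = 7.3×9.81×cos 24° + 54×sin 24° = 87.39 N.
Parallel to the incline: P cos θ − m g sin θ = 49.33 − 29.13 = 20.2 N; the friction needed to balance this is 20.2 N acting down the slope.
The limit of static friction is μ_s N = 34.95 N.
|f_req| = 20.2 ≤ 34.95 N → the box is in equilibrium; friction equals the required value.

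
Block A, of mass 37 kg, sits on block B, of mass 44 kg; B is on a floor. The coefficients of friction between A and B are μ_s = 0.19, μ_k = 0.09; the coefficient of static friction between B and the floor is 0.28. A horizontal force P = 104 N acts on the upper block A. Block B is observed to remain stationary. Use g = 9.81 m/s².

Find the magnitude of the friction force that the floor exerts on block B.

f ≈ 32.7 N

The normal force B exerts on A is simply A's weight, N₁ = 363 N.
Maximum static friction on A from B: μ_s N₁ = 0.19×363 = 68.96 N.
Since P = 104 N > 68.96 N, A slides on B; the A–B friction is kinetic: f₁ = μ_k N₁ = 0.09×363 = 32.7 N.
By Newton's third law B feels 32.7 N forward from A. With B stationary, the floor's static friction on B balances it: f₂ = 32.7 N (well within μ_s(m_A+m_B)g = 222.5 N).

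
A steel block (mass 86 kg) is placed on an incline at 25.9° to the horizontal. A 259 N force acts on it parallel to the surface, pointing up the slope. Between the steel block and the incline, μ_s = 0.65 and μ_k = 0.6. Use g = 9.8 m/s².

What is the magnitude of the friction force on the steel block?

f ≈ 109 N (up the incline)

The normal reaction is N = m g cos θ = 758.1 N.
For equilibrium along the incline the friction force must supply f = m g sin θ − P = 368.1 − 259 = 109.1 N (positive meaning up-slope).
The static-friction ceiling is μ_s N = 0.65 × 758.1 = 492.8 N.
Since |109.1| ≤ 492.8 N, the steel block remains in static equilibrium and friction takes exactly the required value.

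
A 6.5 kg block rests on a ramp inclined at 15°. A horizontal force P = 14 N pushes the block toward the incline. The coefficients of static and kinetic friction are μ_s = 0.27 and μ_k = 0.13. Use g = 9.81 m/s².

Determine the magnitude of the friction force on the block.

Resolve perpendicular to the incline: N = m g cos θ + P sin θ = 6.5×9.81×cos 15° + 14×sin 15° = 65.22 N.
Parallel to the incline: P cos θ − m g sin θ = 13.52 − 16.5 = -2.981 N; the friction needed to balance this is 2.981 N acting up the slope.
Maximum static friction: μ_s N = 0.27 × 65.22 = 17.61 N.
|f_req| = 2.981 ≤ 17.61 N → the block is in equilibrium; friction equals the required value.

f ≈ 2.98 N (up the incline)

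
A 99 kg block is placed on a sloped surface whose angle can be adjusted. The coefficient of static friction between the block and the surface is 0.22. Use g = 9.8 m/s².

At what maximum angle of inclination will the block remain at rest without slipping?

At the slip threshold, m g sin θ = μ_s · m g cos θ, so tan θ = μ_s.
θ_max = arctan(0.22) = 12.4°.

θ_max ≈ 12.4°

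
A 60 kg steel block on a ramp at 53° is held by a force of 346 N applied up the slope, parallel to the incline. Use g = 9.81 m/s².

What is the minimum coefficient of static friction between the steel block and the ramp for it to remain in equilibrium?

N = m g cos θ = 354.2 N.
Friction must make up the shortfall along the incline: f = m g sin θ − P = 470.1 − 346 = 124.1 N.
At the threshold f = μ_s N, so μ_s,min = 124.1/354.2 = 0.35.

μ_s,min ≈ 0.35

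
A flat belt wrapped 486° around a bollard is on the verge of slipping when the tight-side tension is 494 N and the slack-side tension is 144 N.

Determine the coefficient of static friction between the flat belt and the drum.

T₂/T₁ = e^{μβ} → μ = ln(T₂/T₁)/β.
β = 486° = 8.482 rad.
μ = ln(494/144)/8.482 = ln(3.431)/8.482 = 0.145.

μ ≈ 0.145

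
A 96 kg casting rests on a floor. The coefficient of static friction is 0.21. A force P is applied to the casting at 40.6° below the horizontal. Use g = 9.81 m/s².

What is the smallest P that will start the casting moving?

N = m g + P sin α (the push presses the casting into the floor).
At impending slip, P cos α = μ_s N = μ_s (m g + P sin α).
Solving: P (cos α − μ_s sin α) = μ_s m g → P = 0.21×942/(cos 40.6° − 0.21 sin 40.6°) = 198/0.6226 = 318 N.

P ≈ 318 N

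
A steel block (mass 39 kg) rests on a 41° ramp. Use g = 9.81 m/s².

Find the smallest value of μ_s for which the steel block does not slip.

At the slip threshold m g sin θ = μ_s m g cos θ, so μ_s,min = tan θ.
μ_s,min = tan 41° = 0.869.

μ_s,min ≈ 0.869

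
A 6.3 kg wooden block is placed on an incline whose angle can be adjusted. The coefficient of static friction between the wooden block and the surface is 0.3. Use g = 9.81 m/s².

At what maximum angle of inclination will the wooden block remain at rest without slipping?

At the slip threshold, m g sin θ = μ_s · m g cos θ, so tan θ = μ_s.
θ_max = arctan(0.3) = 16.7°.

θ_max ≈ 16.7°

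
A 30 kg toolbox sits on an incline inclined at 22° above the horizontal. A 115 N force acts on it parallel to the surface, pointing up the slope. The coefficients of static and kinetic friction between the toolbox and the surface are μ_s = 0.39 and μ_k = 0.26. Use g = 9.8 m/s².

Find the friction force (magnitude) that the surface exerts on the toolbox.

The normal reaction is N = m g cos θ = 272.6 N.
For equilibrium along the incline the friction force must supply f = m g sin θ − P = 110.1 − 115 = -4.866 N (positive meaning up-slope).
Static friction can supply at most μ_s N = 106.3 N.
Since |-4.866| ≤ 106.3 N, no slip — friction simply equals what equilibrium demands.

f ≈ 4.87 N (down the incline)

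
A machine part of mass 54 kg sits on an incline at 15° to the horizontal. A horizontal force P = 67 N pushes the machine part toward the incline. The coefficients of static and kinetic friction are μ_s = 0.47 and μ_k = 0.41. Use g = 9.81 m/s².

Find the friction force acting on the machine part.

f ≈ 72.4 N (up the incline)

Normal direction: N = m g cos θ + P sin θ = 529 N.
Parallel to the incline: P cos θ − m g sin θ = 64.72 − 137.1 = -72.39 N; the friction needed to balance this is 72.39 N acting up the slope.
Maximum static friction: μ_s N = 0.47 × 529 = 248.6 N.
|f_req| = 72.39 ≤ 248.6 N → the machine part is in equilibrium; friction equals the required value.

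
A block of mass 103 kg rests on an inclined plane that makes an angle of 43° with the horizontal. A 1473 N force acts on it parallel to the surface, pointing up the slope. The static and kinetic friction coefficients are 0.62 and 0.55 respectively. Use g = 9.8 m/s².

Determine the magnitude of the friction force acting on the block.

f ≈ 406 N (down the incline)

Perpendicular to the surface, N = m g cos θ = 103·9.8·cos 43° = 738.2 N.
The friction needed for equilibrium is m g sin θ − P = 688.4 − 1473 = -784.6 N, measured positive up-slope.
The static-friction ceiling is μ_s N = 0.62 × 738.2 = 457.7 N.
Since |-784.6| > 457.7 N, static friction cannot hold it; the block slides up the incline and kinetic friction applies: f = μ_k N = 0.55 × 738.2 = 406 N.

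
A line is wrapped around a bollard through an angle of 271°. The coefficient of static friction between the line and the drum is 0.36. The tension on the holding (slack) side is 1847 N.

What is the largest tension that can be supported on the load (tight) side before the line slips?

T_max ≈ 10100 N

At impending slip the capstan equation gives T₂/T₁ = e^{μβ} with β in radians.
β = 271° × π/180 = 4.73 rad.
e^{μβ} = e^{0.36×4.73} = 5.489.
T₂ = T₁ · e^{μβ} = 1847 × 5.489 = 10100 N.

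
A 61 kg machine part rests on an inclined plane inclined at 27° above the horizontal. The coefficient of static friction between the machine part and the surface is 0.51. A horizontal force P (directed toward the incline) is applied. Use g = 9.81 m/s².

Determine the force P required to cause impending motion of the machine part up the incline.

At impending motion up the slope, friction acts down-slope at its limit: f = μ_s N.
Perpendicular to the incline: N = m g cos θ + P sin θ.
Along the incline: P cos θ = m g sin θ + μ_s N = m g sin θ + μ_s (m g cos θ + P sin θ).
Solving, P (cos θ − μ_s sin θ) = m g (sin θ + μ_s cos θ), so P = 61×9.81×(sin 27° + 0.51 cos 27°)/(cos 27° − 0.51 sin 27°) = 598×0.9084/0.6595 = 824 N.

P ≈ 824 N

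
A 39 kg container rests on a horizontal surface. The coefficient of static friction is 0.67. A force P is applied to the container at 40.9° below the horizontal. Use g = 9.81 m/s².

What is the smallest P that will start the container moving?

P ≈ 808 N

N = m g + P sin α (the push presses the container into the horizontal surface).
At impending slip, P cos α = μ_s N = μ_s (m g + P sin α).
Solving: P (cos α − μ_s sin α) = μ_s m g → P = 0.67×383/(cos 40.9° − 0.67 sin 40.9°) = 256/0.3172 = 808 N.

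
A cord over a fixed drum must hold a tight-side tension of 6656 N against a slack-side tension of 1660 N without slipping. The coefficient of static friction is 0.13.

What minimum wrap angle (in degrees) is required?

β_min ≈ 612°

T₂/T₁ = e^{μβ} → β = ln(T₂/T₁)/μ.
β = ln(6656/1660)/0.13 = 1.389/0.13 = 10.68 rad.
In degrees: β = 10.68 × 180/π = 612°.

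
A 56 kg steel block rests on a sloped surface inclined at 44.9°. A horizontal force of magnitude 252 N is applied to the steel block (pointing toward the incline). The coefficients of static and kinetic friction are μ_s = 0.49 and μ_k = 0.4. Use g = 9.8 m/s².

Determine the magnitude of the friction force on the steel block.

f ≈ 209 N (up the incline)

Normal direction: N = m g cos θ + P sin θ = 566.6 N.
Along the incline, the net driving force (taking up-slope positive) is P cos θ − m g sin θ = 178.5 − 387.4 = -208.9 N, so equilibrium requires friction f = 208.9 N (up-slope).
The limit of static friction is μ_s N = 277.6 N.
Since 208.9 N is within the 277.6 N limit, the steel block stays put and friction is exactly 209 N.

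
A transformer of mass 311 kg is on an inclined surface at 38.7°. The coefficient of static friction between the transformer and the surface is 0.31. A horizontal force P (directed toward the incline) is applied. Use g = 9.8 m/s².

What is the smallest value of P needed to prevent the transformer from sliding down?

The transformer tends to slide down (tan θ > μ_s), so at the point of impending slip friction acts up-slope at its limit: f = μ_s N.
Perpendicular to the incline: N = m g cos θ + P sin θ.
Along the incline: P cos θ + μ_s N = m g sin θ, i.e. P cos θ + μ_s (m g cos θ + P sin θ) = m g sin θ.
Solving, P (cos θ + μ_s sin θ) = m g (sin θ − μ_s cos θ), so P = 3050×0.3833/0.9743 = 1200 N.

P_min ≈ 1200 N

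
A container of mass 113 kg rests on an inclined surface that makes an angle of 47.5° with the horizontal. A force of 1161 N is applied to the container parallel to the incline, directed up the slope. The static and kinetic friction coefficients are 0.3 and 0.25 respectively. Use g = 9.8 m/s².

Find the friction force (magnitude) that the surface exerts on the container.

f ≈ 187 N (down the incline)

The normal reaction is N = m g cos θ = 748.1 N.
Parallel to the incline, ΣF = 0 gives f = m g sin θ − P = 816.5 − 1161 = -344.5 N (up-slope positive).
Maximum static friction available: μ_s N = 0.3 × 748.1 = 224.4 N.
Since |-344.5| > 224.4 N, static friction cannot hold it; the container slides up the incline and kinetic friction applies: f = μ_k N = 0.25 × 748.1 = 187 N.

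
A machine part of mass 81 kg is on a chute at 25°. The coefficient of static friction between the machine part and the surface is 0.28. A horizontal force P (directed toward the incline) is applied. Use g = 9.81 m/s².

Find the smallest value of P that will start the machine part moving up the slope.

P ≈ 682 N

At impending motion up the slope, friction acts down-slope at its limit: f = μ_s N.
Perpendicular to the incline: N = m g cos θ + P sin θ.
Along the incline: P cos θ = m g sin θ + μ_s N = m g sin θ + μ_s (m g cos θ + P sin θ).
Solving, P (cos θ − μ_s sin θ) = m g (sin θ + μ_s cos θ), so P = 81×9.81×(sin 25° + 0.28 cos 25°)/(cos 25° − 0.28 sin 25°) = 795×0.6764/0.788 = 682 N.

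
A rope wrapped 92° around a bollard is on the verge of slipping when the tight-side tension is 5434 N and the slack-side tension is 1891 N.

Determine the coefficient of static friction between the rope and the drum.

T₂/T₁ = e^{μβ} → μ = ln(T₂/T₁)/β.
β = 92° = 1.606 rad.
μ = ln(5434/1891)/1.606 = ln(2.874)/1.606 = 0.657.

μ ≈ 0.657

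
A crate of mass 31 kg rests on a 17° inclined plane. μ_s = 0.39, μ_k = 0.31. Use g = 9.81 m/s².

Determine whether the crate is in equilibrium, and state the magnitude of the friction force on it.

f ≈ 88.9 N

N = m g cos θ = 291 N.
Down-slope weight component: m g sin θ = 88.9 N.
μ_s N = 113 N.
88.9 ≤ 113 N, so it stays put; friction = 88.9 N.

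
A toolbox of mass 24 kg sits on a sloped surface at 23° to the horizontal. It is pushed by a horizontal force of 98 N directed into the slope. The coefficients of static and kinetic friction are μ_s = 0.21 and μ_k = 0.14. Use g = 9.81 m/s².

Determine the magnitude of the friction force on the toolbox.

Normal direction: N = m g cos θ + P sin θ = 255 N.
Along the incline, the net driving force (taking up-slope positive) is P cos θ − m g sin θ = 90.21 − 91.99 = -1.784 N, so equilibrium requires friction f = 1.784 N (up-slope).
Maximum static friction: μ_s N = 0.21 × 255 = 53.55 N.
|f_req| = 1.784 ≤ 53.55 N → the toolbox is in equilibrium; friction equals the required value.

f ≈ 1.78 N (up the incline)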